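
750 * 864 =648000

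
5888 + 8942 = 14830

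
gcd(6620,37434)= 2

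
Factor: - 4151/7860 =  - 2^(-2 )*3^(-1)*5^( - 1 )*7^1 * 131^ ( - 1)*593^1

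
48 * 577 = 27696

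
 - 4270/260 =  - 17 + 15/26 = - 16.42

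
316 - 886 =-570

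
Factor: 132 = 2^2*3^1*11^1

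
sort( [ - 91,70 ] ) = [ - 91,70 ] 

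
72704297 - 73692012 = -987715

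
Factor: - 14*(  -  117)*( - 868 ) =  - 1421784  =  - 2^3*3^2 * 7^2*13^1*31^1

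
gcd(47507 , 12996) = 1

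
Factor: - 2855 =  - 5^1*571^1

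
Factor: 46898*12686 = 594948028 =2^2*131^1  *  179^1 *6343^1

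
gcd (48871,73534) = 1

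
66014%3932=3102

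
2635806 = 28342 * 93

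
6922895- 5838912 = 1083983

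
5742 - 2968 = 2774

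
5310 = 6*885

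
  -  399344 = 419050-818394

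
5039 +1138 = 6177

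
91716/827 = 110+746/827 = 110.90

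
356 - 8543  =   - 8187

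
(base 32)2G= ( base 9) 88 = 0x50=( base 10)80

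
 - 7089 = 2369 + -9458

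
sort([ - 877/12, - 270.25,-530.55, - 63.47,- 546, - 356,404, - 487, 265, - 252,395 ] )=[ - 546,-530.55, - 487, - 356,-270.25, - 252, - 877/12, - 63.47,265,395,404 ] 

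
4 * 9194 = 36776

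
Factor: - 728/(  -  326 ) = 2^2*7^1*13^1* 163^(-1) = 364/163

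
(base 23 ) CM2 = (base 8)15310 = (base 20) H2G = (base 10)6856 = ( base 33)69p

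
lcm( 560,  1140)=31920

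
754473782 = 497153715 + 257320067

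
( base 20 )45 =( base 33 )2J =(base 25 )3a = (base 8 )125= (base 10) 85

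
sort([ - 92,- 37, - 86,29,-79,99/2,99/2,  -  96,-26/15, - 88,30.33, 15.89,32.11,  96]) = [ - 96,- 92, - 88 , - 86,-79, - 37 , - 26/15, 15.89, 29, 30.33, 32.11, 99/2, 99/2, 96]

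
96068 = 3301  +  92767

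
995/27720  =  199/5544= 0.04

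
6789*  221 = 1500369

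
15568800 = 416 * 37425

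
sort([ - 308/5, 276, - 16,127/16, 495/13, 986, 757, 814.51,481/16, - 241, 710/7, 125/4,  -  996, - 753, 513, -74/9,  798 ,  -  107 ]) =[ - 996, - 753 , - 241, - 107, - 308/5, - 16, - 74/9,127/16, 481/16 , 125/4, 495/13,  710/7,276, 513, 757, 798,814.51, 986] 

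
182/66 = 2 + 25/33  =  2.76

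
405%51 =48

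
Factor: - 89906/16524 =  - 44953/8262= - 2^( - 1)*3^(-5)*17^( - 1 )*44953^1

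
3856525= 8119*475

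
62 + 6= 68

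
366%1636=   366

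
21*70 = 1470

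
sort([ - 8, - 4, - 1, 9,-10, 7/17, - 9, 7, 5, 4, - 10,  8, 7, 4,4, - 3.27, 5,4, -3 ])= [-10, - 10,  -  9,-8, - 4, - 3.27,-3, - 1, 7/17, 4, 4,4, 4, 5, 5, 7, 7,  8,9 ] 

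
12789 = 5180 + 7609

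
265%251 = 14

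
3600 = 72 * 50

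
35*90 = 3150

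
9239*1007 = 9303673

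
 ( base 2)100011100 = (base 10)284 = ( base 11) 239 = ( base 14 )164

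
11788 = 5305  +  6483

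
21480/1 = 21480 = 21480.00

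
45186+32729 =77915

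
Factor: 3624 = 2^3 *3^1*151^1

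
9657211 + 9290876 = 18948087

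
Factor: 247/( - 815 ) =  - 5^( - 1 )*13^1*19^1*163^( - 1) 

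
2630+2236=4866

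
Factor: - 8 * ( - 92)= 736 = 2^5*23^1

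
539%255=29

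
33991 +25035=59026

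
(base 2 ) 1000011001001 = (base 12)25A1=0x10C9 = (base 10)4297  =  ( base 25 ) 6lm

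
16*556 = 8896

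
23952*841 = 20143632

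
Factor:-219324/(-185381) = 2^2 *3^1 * 7^1*71^(  -  1 )=   84/71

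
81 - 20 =61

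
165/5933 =165/5933= 0.03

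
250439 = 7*35777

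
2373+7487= 9860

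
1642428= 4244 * 387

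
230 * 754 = 173420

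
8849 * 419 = 3707731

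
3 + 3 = 6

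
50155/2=50155/2 = 25077.50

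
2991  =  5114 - 2123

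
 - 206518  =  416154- 622672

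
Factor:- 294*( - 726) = 213444= 2^2*3^2*7^2*11^2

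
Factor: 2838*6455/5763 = 2^1*5^1*11^1 * 17^(-1)* 43^1*113^(-1)*1291^1 = 6106430/1921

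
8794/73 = 120 + 34/73 = 120.47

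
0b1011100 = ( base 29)35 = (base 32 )2s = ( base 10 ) 92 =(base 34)2o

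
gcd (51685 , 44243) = 1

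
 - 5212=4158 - 9370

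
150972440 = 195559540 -44587100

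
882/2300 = 441/1150  =  0.38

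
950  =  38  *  25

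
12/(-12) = - 1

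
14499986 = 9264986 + 5235000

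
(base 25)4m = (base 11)101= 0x7a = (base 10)122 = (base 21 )5H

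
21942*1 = 21942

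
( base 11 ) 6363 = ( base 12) 4a56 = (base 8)20342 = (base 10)8418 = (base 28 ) AKI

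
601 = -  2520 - -3121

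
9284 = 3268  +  6016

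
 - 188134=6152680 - 6340814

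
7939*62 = 492218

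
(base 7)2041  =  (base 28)PF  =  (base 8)1313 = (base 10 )715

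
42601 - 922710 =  - 880109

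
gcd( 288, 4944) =48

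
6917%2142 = 491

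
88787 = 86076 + 2711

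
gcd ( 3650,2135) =5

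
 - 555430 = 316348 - 871778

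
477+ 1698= 2175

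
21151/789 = 26+637/789=26.81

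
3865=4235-370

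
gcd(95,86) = 1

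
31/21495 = 31/21495 =0.00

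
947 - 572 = 375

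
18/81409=18/81409 = 0.00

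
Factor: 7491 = 3^1*11^1 * 227^1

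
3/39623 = 3/39623 =0.00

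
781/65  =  12+1/65=12.02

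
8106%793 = 176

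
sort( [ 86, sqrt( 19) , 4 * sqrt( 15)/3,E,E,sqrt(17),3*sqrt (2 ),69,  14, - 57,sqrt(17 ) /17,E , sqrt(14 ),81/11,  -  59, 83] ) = [ - 59,-57,sqrt( 17)/17,E,E,E, sqrt ( 14) , sqrt( 17 ) , 3 * sqrt(2), sqrt(19 ), 4*sqrt(15 )/3, 81/11 , 14,69,83,86 ]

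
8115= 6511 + 1604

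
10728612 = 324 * 33113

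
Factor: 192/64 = 3^1 = 3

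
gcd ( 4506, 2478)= 6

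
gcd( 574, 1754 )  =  2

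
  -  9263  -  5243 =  - 14506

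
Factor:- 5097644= - 2^2*1274411^1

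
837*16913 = 14156181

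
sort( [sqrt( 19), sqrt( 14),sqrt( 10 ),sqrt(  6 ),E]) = [ sqrt( 6 ),E,sqrt (10),sqrt( 14),sqrt( 19 )]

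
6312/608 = 789/76 = 10.38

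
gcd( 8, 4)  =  4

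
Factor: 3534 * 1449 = 2^1*3^3*7^1 * 19^1*23^1*31^1  =  5120766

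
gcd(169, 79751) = 1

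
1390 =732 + 658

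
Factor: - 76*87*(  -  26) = 2^3 * 3^1 * 13^1 * 19^1*29^1=171912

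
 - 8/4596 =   -  1 + 1147/1149 = - 0.00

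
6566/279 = 6566/279 = 23.53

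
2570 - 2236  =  334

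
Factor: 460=2^2  *5^1 * 23^1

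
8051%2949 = 2153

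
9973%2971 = 1060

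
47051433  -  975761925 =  - 928710492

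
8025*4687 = 37613175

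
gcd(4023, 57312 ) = 9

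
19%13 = 6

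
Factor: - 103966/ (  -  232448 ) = 2^( - 9 )*229^1= 229/512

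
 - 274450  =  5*( - 54890)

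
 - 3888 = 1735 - 5623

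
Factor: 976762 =2^1 * 488381^1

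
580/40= 14 + 1/2 =14.50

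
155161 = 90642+64519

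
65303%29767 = 5769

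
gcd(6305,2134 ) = 97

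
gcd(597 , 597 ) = 597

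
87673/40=2191 + 33/40=2191.82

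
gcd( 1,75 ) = 1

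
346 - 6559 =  - 6213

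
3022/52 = 1511/26 = 58.12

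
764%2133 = 764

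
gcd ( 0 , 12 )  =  12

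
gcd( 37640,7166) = 2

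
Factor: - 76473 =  -3^2*29^1 * 293^1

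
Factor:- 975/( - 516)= 325/172= 2^( - 2 )*5^2*13^1 *43^(-1)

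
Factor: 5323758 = 2^1 * 3^1*11^2*7333^1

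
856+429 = 1285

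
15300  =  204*75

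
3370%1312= 746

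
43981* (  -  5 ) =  - 219905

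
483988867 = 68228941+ 415759926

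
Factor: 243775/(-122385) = -245/123  =  -3^(-1)*5^1* 7^2*41^( - 1 ) 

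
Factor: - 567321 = - 3^1 * 19^1*37^1*269^1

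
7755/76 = 7755/76 = 102.04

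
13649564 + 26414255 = 40063819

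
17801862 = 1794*9923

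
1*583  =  583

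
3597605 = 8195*439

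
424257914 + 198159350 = 622417264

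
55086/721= 76+290/721 = 76.40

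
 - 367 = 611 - 978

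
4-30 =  - 26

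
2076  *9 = 18684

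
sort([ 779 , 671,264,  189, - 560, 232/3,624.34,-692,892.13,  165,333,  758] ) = [ - 692, - 560, 232/3, 165, 189, 264,  333, 624.34, 671, 758 , 779 , 892.13 ]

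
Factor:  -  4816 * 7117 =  - 34275472 =- 2^4*7^1*11^1*43^1*647^1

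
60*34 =2040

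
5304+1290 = 6594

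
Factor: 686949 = 3^1*228983^1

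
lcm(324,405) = 1620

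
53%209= 53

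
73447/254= 73447/254 = 289.16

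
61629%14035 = 5489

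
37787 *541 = 20442767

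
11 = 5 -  - 6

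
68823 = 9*7647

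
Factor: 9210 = 2^1*3^1*5^1*307^1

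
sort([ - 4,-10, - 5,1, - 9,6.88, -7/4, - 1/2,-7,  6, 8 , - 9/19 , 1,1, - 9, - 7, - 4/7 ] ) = [ -10, - 9, - 9,-7,  -  7 , - 5, - 4, - 7/4, - 4/7, - 1/2, - 9/19, 1, 1, 1, 6,6.88, 8 ] 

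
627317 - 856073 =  - 228756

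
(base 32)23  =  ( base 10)67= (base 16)43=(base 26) 2f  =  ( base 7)124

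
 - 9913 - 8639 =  - 18552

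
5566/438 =2783/219 = 12.71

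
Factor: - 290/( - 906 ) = 3^( - 1)*5^1*29^1*151^ ( - 1) = 145/453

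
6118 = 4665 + 1453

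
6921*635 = 4394835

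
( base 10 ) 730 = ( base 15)33A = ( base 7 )2062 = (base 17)28g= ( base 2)1011011010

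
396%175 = 46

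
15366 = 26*591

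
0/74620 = 0 = 0.00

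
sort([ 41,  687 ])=[41,687 ]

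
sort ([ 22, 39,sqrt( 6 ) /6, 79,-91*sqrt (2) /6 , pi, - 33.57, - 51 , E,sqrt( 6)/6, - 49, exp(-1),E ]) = [  -  51, - 49,-33.57, - 91*sqrt( 2)/6,exp( -1), sqrt( 6)/6, sqrt(6 )/6,E, E, pi, 22, 39,79] 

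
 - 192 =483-675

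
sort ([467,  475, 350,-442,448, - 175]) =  [ - 442, - 175, 350,448,467, 475 ] 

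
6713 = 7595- 882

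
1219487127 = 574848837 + 644638290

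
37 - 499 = -462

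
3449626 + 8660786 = 12110412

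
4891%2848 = 2043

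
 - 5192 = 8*( - 649 ) 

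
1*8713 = 8713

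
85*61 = 5185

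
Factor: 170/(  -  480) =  - 2^(-4)*3^( - 1)*17^1 = - 17/48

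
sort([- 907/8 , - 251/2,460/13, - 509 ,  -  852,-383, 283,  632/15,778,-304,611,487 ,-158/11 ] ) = [ - 852 ,-509, - 383,-304, -251/2,-907/8,-158/11, 460/13, 632/15, 283,487,611, 778] 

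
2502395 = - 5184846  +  7687241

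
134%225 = 134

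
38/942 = 19/471 = 0.04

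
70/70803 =70/70803 = 0.00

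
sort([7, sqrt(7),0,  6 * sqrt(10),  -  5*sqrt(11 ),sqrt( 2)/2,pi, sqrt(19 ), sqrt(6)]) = [ - 5*sqrt( 11 ), 0,  sqrt(2) /2, sqrt( 6),sqrt( 7 ),pi,sqrt(19 ), 7 , 6*sqrt (10 ) ]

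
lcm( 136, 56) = 952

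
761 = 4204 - 3443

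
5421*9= 48789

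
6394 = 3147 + 3247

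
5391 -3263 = 2128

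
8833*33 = 291489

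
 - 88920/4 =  - 22230 = - 22230.00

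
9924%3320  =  3284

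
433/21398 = 433/21398 = 0.02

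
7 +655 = 662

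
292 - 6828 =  - 6536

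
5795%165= 20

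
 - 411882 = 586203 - 998085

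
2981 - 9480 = -6499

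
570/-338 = - 2 + 53/169 = - 1.69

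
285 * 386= 110010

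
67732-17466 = 50266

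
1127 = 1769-642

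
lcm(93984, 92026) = 4417248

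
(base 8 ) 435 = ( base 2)100011101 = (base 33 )8L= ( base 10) 285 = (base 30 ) 9f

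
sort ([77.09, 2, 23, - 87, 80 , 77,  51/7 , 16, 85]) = [ - 87, 2,51/7, 16, 23, 77,77.09,  80, 85 ]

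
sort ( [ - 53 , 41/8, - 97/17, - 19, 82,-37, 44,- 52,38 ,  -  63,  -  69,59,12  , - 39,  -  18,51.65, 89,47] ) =[  -  69, - 63  ,  -  53, - 52, - 39 , - 37, - 19, - 18, - 97/17,41/8,12, 38,44, 47,51.65  ,  59, 82, 89]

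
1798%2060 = 1798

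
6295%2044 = 163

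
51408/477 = 5712/53 = 107.77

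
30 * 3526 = 105780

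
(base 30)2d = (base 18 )41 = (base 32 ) 29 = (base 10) 73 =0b1001001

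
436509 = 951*459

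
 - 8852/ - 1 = 8852/1 =8852.00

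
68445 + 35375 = 103820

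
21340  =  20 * 1067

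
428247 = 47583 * 9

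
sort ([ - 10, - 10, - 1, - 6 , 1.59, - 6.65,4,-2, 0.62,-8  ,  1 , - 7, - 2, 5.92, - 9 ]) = [ - 10, - 10,-9, - 8 , - 7, - 6.65, - 6 , - 2,-2,-1 , 0.62, 1, 1.59,  4, 5.92 ]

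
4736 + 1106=5842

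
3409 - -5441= 8850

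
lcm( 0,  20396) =0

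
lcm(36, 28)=252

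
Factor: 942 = 2^1 * 3^1*157^1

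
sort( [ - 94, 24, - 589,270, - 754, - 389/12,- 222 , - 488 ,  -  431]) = [ - 754,-589, - 488, - 431, - 222, - 94, - 389/12, 24, 270]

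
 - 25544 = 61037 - 86581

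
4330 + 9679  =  14009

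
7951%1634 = 1415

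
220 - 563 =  - 343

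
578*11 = 6358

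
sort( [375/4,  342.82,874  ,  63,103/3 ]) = [103/3,  63,375/4, 342.82, 874] 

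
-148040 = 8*( - 18505) 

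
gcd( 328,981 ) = 1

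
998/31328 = 499/15664 = 0.03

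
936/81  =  11 + 5/9 = 11.56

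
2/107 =2/107 = 0.02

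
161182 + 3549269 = 3710451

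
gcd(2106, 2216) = 2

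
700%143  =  128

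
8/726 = 4/363 =0.01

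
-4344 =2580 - 6924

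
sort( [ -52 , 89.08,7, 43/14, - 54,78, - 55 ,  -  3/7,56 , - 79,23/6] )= [ - 79, - 55, - 54, - 52, - 3/7,43/14,23/6,7,  56, 78,89.08 ]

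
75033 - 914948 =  - 839915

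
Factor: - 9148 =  - 2^2*2287^1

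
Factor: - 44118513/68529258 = -2^( - 1)*3^2 * 7^( - 1) * 19^1*109^1*263^1*543883^( - 1) =- 4902057/7614362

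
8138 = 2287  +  5851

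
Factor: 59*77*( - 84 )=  - 381612 = -2^2*3^1*7^2*11^1*59^1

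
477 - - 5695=6172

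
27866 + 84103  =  111969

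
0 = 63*0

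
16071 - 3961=12110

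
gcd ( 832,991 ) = 1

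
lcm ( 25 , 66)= 1650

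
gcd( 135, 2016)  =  9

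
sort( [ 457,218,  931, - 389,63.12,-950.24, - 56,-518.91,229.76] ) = [ - 950.24,-518.91,-389,-56,63.12,218 , 229.76,457,931] 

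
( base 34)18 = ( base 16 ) 2A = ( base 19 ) 24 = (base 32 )1a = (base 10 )42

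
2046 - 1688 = 358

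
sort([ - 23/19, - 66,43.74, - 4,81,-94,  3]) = [ - 94, - 66, - 4, - 23/19, 3,43.74, 81]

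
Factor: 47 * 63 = 2961=3^2*7^1* 47^1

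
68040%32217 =3606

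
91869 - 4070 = 87799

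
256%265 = 256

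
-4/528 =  - 1 + 131/132 = - 0.01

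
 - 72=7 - 79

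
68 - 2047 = - 1979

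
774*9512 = 7362288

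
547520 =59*9280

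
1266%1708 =1266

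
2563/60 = 2563/60 = 42.72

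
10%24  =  10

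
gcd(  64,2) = 2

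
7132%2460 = 2212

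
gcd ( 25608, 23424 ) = 24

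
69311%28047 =13217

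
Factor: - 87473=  - 87473^1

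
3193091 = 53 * 60247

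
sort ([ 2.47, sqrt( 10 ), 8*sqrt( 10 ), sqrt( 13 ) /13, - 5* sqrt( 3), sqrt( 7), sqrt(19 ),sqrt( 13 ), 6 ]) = [ - 5 * sqrt(3),  sqrt( 13 )/13, 2.47,  sqrt( 7 ),sqrt ( 10),sqrt(13),  sqrt( 19), 6, 8 * sqrt( 10)]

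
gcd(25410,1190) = 70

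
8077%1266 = 481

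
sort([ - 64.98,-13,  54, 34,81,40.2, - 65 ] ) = [ - 65, - 64.98,  -  13, 34, 40.2, 54,81]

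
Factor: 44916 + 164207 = 209123 = 209123^1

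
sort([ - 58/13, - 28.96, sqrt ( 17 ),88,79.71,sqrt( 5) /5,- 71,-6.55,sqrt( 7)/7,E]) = [ - 71, - 28.96, - 6.55, - 58/13, sqrt( 7 ) /7,sqrt( 5) /5 , E,sqrt( 17) , 79.71,88 ]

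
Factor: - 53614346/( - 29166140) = 26807173/14583070 = 2^( - 1)* 5^ ( - 1 )*19^( - 1)*353^1*75941^1 * 76753^( - 1)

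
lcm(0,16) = 0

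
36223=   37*979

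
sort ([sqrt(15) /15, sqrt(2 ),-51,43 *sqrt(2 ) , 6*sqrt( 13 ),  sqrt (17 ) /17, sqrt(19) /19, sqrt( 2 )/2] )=[ - 51,sqrt( 19 )/19 , sqrt(17)/17, sqrt ( 15) /15,sqrt(2 ) /2,sqrt ( 2), 6*sqrt( 13), 43 * sqrt(2)] 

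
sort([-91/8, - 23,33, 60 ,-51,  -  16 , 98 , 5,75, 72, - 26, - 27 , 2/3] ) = [-51, - 27, - 26, - 23,-16, - 91/8,  2/3,  5,33,60, 72 , 75 , 98] 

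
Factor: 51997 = 11^1*29^1 * 163^1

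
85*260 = 22100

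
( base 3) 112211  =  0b110010000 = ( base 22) i4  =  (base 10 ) 400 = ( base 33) c4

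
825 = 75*11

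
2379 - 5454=- 3075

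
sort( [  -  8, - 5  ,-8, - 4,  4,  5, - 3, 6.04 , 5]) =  [ - 8, - 8, - 5,-4, - 3,  4 , 5,5, 6.04] 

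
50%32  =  18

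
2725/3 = 908 + 1/3 = 908.33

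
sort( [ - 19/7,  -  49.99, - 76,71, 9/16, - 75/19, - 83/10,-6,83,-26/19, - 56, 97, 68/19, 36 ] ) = [ - 76,  -  56,  -  49.99, - 83/10 , - 6, - 75/19 ,-19/7, - 26/19,9/16,68/19, 36,71, 83, 97]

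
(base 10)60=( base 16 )3C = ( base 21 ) 2i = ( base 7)114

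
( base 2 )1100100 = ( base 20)50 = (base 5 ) 400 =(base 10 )100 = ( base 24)44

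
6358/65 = 6358/65  =  97.82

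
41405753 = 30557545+10848208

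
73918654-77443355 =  - 3524701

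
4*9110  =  36440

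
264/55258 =132/27629  =  0.00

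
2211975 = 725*3051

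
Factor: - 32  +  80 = 48 = 2^4 * 3^1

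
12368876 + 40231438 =52600314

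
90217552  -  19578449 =70639103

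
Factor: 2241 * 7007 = 15702687= 3^3 * 7^2*11^1*13^1*83^1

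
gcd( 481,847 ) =1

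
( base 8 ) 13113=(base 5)140312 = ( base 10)5707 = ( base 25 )937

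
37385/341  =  109+216/341=109.63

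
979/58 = 16 + 51/58 = 16.88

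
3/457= 3/457 = 0.01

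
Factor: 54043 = 11^1*17^3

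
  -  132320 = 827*( - 160 )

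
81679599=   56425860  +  25253739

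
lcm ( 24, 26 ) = 312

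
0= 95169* 0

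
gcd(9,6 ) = 3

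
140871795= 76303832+64567963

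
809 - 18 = 791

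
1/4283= 1/4283 = 0.00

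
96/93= 32/31 = 1.03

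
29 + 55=84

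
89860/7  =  12837+1/7 = 12837.14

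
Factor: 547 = 547^1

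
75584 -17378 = 58206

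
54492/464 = 117 + 51/116=   117.44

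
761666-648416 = 113250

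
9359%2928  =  575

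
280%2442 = 280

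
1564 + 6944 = 8508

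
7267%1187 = 145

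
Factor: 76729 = 277^2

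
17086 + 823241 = 840327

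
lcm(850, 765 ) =7650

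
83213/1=83213 = 83213.00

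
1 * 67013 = 67013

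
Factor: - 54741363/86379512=- 2^( - 3) * 3^1*131^1*139291^1 * 10797439^ ( - 1)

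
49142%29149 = 19993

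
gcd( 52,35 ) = 1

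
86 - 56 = 30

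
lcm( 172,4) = 172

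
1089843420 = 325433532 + 764409888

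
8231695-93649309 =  - 85417614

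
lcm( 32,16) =32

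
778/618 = 389/309 = 1.26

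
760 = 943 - 183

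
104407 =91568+12839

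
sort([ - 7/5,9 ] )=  [ - 7/5,9 ] 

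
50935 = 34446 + 16489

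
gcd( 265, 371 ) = 53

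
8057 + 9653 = 17710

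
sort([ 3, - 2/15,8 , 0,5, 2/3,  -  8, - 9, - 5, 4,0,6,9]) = [ - 9,-8, - 5, - 2/15,0,0, 2/3,3,4,5,  6,8,9]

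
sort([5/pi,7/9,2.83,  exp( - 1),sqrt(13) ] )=[exp( - 1 ),7/9, 5/pi,2.83 , sqrt(13)]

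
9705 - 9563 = 142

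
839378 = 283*2966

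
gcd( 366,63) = 3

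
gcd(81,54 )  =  27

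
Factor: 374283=3^2*7^1*13^1*457^1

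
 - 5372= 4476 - 9848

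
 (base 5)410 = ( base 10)105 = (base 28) 3L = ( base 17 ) 63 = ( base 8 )151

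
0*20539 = 0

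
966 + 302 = 1268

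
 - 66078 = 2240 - 68318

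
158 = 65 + 93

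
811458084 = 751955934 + 59502150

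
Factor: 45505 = 5^1*19^1*479^1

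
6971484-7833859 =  - 862375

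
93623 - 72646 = 20977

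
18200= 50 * 364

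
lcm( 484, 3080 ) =33880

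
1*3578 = 3578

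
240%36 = 24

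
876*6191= 5423316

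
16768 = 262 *64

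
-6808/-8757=6808/8757 =0.78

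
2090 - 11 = 2079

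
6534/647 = 10+64/647 = 10.10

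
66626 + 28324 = 94950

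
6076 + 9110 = 15186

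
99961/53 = 99961/53 = 1886.06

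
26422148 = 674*39202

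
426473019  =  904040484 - 477567465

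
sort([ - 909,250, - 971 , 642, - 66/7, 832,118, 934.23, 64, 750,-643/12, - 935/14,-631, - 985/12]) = [ - 971, - 909,-631, - 985/12, - 935/14, - 643/12, - 66/7, 64,118, 250, 642,750,832, 934.23 ]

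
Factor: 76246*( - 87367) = -6661384282 = -2^1*7^2*67^1 *569^1*1783^1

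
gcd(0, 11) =11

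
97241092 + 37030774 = 134271866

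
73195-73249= -54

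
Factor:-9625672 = -2^3*7^1*17^1*  10111^1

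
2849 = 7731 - 4882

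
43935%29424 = 14511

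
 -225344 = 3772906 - 3998250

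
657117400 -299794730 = 357322670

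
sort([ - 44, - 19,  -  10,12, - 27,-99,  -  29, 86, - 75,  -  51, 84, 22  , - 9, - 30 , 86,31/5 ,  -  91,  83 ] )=[-99,-91, -75, - 51 ,-44, - 30,-29 ,-27,  -  19, - 10, - 9, 31/5, 12,  22,83, 84 , 86, 86]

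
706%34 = 26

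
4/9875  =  4/9875 = 0.00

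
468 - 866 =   -  398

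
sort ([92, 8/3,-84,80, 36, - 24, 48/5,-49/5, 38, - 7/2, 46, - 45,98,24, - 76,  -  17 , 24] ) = [- 84, - 76, - 45, - 24,  -  17, - 49/5,-7/2,8/3, 48/5, 24, 24,36, 38, 46,80, 92, 98 ]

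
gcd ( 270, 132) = 6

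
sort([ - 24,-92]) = [ - 92, - 24 ]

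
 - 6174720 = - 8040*768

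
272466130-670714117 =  - 398247987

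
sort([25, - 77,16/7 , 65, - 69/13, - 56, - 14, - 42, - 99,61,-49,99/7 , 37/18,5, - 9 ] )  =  [ - 99, - 77 , - 56, - 49, - 42,-14 ,-9 , - 69/13, 37/18 , 16/7,5,99/7,25,61,65 ]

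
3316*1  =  3316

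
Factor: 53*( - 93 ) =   -  3^1*31^1*53^1 = -4929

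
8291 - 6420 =1871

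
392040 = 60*6534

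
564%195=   174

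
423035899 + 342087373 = 765123272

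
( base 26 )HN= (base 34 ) DN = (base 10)465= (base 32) EH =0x1D1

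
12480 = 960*13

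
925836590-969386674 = -43550084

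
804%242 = 78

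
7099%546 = 1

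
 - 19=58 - 77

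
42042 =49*858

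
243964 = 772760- 528796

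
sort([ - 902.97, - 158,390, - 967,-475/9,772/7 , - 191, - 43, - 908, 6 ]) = [ - 967, - 908, - 902.97 , - 191, - 158, - 475/9,-43, 6, 772/7, 390]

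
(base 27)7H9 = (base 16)15C3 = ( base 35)4j6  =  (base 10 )5571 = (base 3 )21122100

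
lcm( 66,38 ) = 1254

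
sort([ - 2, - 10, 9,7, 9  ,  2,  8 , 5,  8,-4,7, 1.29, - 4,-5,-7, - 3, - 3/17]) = [ - 10, - 7, - 5, - 4, - 4, - 3, - 2, - 3/17,1.29,  2,5,7, 7,8,8,9,9 ] 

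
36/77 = 36/77 = 0.47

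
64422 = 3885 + 60537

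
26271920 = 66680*394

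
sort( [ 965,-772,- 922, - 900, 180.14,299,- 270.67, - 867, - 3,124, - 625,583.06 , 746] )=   [ - 922, - 900, - 867 , - 772, - 625 , - 270.67, - 3 , 124,180.14, 299 , 583.06,746,965]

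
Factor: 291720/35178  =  2^2*5^1*17^1 * 41^( - 1 )  =  340/41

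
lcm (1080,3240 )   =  3240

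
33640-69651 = -36011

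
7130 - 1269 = 5861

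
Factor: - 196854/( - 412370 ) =3^1 * 5^( - 1 )*109^1*137^ (-1)  =  327/685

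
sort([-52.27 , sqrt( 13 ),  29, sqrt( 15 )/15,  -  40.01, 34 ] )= [ - 52.27, - 40.01,sqrt(15)/15, sqrt ( 13), 29, 34 ]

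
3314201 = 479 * 6919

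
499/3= 499/3 = 166.33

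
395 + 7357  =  7752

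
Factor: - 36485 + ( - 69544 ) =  - 3^4*7^1*11^1*17^1 = -106029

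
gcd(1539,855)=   171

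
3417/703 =3417/703 = 4.86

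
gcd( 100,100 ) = 100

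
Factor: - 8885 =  - 5^1*1777^1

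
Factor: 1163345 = 5^1*232669^1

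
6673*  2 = 13346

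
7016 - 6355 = 661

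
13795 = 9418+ 4377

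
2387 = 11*217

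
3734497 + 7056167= 10790664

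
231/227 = 1 + 4/227 = 1.02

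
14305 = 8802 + 5503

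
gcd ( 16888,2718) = 2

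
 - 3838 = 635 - 4473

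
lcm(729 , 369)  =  29889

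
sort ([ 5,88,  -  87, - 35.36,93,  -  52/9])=[ - 87, - 35.36,  -  52/9, 5 , 88,93 ] 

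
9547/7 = 1363+6/7 = 1363.86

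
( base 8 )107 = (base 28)2F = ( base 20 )3B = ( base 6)155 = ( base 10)71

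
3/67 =3/67 = 0.04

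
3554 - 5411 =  - 1857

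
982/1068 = 491/534= 0.92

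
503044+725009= 1228053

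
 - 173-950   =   - 1123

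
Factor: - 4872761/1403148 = -2^(-2 ) * 3^( - 1 )*17^1 * 116929^( - 1)*286633^1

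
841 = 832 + 9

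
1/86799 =1/86799 = 0.00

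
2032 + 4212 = 6244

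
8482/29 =292 + 14/29 = 292.48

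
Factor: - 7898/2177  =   - 2^1*7^( - 1 )*11^1* 311^ (  -  1 )*359^1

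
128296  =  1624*79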